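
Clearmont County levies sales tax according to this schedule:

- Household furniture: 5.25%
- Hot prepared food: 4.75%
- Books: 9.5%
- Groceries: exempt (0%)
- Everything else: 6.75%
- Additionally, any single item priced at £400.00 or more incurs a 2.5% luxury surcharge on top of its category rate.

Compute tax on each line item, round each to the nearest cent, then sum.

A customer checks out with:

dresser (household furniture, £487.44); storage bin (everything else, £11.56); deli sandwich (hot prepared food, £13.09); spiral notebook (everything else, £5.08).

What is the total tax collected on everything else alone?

£1.12

Storage bin £11.56: everything else → 6.75% → £0.78
Spiral notebook £5.08: everything else → 6.75% → £0.34
Tax on everything else = £0.78 + £0.34 = £1.12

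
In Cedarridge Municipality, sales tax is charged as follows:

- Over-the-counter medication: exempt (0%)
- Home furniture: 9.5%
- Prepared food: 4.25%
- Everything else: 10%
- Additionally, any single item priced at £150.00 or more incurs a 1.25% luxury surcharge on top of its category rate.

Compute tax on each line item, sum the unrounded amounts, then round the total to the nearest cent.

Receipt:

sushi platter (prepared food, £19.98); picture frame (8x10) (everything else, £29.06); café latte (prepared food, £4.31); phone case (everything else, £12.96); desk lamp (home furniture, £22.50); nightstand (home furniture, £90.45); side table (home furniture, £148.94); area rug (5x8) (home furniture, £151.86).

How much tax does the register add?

Sushi platter £19.98: prepared food → 4.25% → £0.84915
Picture frame (8x10) £29.06: everything else → 10% → £2.906
Café latte £4.31: prepared food → 4.25% → £0.183175
Phone case £12.96: everything else → 10% → £1.296
Desk lamp £22.50: home furniture → 9.5% → £2.1375
Nightstand £90.45: home furniture → 9.5% → £8.59275
Side table £148.94: home furniture → 9.5% → £14.1493
Area rug (5x8) £151.86: home furniture → 9.5% + 1.25% surcharge = 10.75% → £16.32495
Unrounded tax sum = £46.438825 → £46.44

£46.44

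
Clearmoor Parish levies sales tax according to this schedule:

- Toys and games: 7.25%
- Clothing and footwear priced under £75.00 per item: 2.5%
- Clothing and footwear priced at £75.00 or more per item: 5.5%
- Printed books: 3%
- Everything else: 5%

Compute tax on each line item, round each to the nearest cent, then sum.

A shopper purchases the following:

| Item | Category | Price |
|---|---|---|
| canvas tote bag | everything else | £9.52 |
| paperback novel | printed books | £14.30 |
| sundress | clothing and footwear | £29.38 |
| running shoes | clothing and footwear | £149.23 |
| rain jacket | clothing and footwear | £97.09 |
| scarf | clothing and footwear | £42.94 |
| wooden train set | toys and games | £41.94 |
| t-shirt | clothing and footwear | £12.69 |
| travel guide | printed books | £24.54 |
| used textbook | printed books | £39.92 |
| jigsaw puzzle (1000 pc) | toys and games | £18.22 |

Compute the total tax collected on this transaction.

£22.88

Canvas tote bag £9.52: everything else → 5% → £0.48
Paperback novel £14.30: printed books → 3% → £0.43
Sundress £29.38: clothing and footwear, under £75.00 → 2.5% → £0.73
Running shoes £149.23: clothing and footwear, £75.00 or more → 5.5% → £8.21
Rain jacket £97.09: clothing and footwear, £75.00 or more → 5.5% → £5.34
Scarf £42.94: clothing and footwear, under £75.00 → 2.5% → £1.07
Wooden train set £41.94: toys and games → 7.25% → £3.04
T-shirt £12.69: clothing and footwear, under £75.00 → 2.5% → £0.32
Travel guide £24.54: printed books → 3% → £0.74
Used textbook £39.92: printed books → 3% → £1.20
Jigsaw puzzle (1000 pc) £18.22: toys and games → 7.25% → £1.32
Total tax = £0.48 + £0.43 + £0.73 + £8.21 + £5.34 + £1.07 + £3.04 + £0.32 + £0.74 + £1.20 + £1.32 = £22.88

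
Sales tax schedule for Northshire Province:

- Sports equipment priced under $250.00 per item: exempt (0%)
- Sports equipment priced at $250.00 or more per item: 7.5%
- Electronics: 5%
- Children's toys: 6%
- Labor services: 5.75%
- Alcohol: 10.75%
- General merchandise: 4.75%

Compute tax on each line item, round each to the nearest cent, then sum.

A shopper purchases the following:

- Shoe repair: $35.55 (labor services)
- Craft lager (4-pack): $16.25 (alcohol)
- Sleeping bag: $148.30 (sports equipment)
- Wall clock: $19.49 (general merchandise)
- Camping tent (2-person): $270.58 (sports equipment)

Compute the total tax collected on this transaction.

Shoe repair $35.55: labor services → 5.75% → $2.04
Craft lager (4-pack) $16.25: alcohol → 10.75% → $1.75
Sleeping bag $148.30: sports equipment, under $250.00 → 0% → $0.00
Wall clock $19.49: general merchandise → 4.75% → $0.93
Camping tent (2-person) $270.58: sports equipment, $250.00 or more → 7.5% → $20.29
Total tax = $2.04 + $1.75 + $0.93 + $20.29 = $25.01

$25.01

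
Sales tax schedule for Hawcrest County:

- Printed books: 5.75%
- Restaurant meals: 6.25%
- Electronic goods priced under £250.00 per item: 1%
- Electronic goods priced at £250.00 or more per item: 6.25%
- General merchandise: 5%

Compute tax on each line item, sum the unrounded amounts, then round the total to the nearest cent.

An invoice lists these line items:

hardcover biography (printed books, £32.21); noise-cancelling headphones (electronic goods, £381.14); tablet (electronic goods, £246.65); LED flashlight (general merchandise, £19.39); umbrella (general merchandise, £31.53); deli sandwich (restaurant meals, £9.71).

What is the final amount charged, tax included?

£751.92

Hardcover biography £32.21: printed books → 5.75% → £1.852075
Noise-cancelling headphones £381.14: electronic goods, £250.00 or more → 6.25% → £23.82125
Tablet £246.65: electronic goods, under £250.00 → 1% → £2.4665
LED flashlight £19.39: general merchandise → 5% → £0.9695
Umbrella £31.53: general merchandise → 5% → £1.5765
Deli sandwich £9.71: restaurant meals → 6.25% → £0.606875
Subtotal = £720.63; unrounded tax = £31.2927 → £31.29; total due = £751.92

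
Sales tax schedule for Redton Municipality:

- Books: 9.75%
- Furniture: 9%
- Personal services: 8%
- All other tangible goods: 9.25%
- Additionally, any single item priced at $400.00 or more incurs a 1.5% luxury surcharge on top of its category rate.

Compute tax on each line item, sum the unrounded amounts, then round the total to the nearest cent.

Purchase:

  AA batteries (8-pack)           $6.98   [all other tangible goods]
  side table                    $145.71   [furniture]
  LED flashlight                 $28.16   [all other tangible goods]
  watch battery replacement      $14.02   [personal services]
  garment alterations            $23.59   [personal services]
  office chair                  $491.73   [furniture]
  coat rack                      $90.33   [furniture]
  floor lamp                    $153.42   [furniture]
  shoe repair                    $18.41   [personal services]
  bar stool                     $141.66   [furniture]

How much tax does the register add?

$107.16

AA batteries (8-pack) $6.98: all other tangible goods → 9.25% → $0.64565
Side table $145.71: furniture → 9% → $13.1139
LED flashlight $28.16: all other tangible goods → 9.25% → $2.6048
Watch battery replacement $14.02: personal services → 8% → $1.1216
Garment alterations $23.59: personal services → 8% → $1.8872
Office chair $491.73: furniture → 9% + 1.5% surcharge = 10.5% → $51.63165
Coat rack $90.33: furniture → 9% → $8.1297
Floor lamp $153.42: furniture → 9% → $13.8078
Shoe repair $18.41: personal services → 8% → $1.4728
Bar stool $141.66: furniture → 9% → $12.7494
Unrounded tax sum = $107.1645 → $107.16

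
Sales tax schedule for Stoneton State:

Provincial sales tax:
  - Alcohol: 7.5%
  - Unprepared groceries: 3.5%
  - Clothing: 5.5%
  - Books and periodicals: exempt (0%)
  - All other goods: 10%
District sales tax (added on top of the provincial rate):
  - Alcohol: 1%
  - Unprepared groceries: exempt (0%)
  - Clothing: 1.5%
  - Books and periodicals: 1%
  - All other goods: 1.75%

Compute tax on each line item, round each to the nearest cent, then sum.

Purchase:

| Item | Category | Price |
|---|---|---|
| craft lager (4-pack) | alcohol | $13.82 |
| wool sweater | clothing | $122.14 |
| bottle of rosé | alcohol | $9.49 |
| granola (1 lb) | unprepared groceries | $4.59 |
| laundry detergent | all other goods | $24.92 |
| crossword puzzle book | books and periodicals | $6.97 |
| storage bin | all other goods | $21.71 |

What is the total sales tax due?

Craft lager (4-pack) $13.82: alcohol → 7.5% + 1% district = 8.5% → $1.17
Wool sweater $122.14: clothing → 5.5% + 1.5% district = 7% → $8.55
Bottle of rosé $9.49: alcohol → 7.5% + 1% district = 8.5% → $0.81
Granola (1 lb) $4.59: unprepared groceries → 3.5% + 0% district = 3.5% → $0.16
Laundry detergent $24.92: all other goods → 10% + 1.75% district = 11.75% → $2.93
Crossword puzzle book $6.97: books and periodicals → 0% + 1% district = 1% → $0.07
Storage bin $21.71: all other goods → 10% + 1.75% district = 11.75% → $2.55
Total tax = $1.17 + $8.55 + $0.81 + $0.16 + $2.93 + $0.07 + $2.55 = $16.24

$16.24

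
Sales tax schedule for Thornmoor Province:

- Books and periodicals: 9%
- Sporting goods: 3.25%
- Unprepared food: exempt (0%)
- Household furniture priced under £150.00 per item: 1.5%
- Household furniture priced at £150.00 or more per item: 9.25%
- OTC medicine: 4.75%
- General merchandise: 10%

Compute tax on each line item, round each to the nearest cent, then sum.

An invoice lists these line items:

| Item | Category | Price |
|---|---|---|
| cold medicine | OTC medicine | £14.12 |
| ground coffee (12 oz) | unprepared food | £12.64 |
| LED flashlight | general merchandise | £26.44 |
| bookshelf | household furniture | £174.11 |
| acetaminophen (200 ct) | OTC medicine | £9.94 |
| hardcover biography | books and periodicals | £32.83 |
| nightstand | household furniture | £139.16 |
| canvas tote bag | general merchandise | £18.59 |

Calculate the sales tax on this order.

£26.79

Cold medicine £14.12: OTC medicine → 4.75% → £0.67
Ground coffee (12 oz) £12.64: unprepared food → 0% → £0.00
LED flashlight £26.44: general merchandise → 10% → £2.64
Bookshelf £174.11: household furniture, £150.00 or more → 9.25% → £16.11
Acetaminophen (200 ct) £9.94: OTC medicine → 4.75% → £0.47
Hardcover biography £32.83: books and periodicals → 9% → £2.95
Nightstand £139.16: household furniture, under £150.00 → 1.5% → £2.09
Canvas tote bag £18.59: general merchandise → 10% → £1.86
Total tax = £0.67 + £2.64 + £16.11 + £0.47 + £2.95 + £2.09 + £1.86 = £26.79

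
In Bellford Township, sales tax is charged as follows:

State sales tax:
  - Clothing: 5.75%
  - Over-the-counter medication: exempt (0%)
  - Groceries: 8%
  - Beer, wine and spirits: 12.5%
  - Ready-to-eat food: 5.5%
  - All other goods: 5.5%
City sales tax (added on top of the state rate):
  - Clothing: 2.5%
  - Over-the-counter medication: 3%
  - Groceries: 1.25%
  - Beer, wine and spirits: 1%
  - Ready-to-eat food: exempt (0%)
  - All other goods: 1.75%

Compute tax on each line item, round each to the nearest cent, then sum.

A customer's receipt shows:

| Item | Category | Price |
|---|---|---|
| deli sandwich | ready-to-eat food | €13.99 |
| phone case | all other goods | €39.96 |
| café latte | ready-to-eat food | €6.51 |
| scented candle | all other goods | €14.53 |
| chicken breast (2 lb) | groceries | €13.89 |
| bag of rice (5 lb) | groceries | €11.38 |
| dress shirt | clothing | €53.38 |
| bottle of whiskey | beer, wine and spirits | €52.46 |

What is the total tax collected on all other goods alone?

Phone case €39.96: all other goods → 5.5% + 1.75% city = 7.25% → €2.90
Scented candle €14.53: all other goods → 5.5% + 1.75% city = 7.25% → €1.05
Tax on all other goods = €2.90 + €1.05 = €3.95

€3.95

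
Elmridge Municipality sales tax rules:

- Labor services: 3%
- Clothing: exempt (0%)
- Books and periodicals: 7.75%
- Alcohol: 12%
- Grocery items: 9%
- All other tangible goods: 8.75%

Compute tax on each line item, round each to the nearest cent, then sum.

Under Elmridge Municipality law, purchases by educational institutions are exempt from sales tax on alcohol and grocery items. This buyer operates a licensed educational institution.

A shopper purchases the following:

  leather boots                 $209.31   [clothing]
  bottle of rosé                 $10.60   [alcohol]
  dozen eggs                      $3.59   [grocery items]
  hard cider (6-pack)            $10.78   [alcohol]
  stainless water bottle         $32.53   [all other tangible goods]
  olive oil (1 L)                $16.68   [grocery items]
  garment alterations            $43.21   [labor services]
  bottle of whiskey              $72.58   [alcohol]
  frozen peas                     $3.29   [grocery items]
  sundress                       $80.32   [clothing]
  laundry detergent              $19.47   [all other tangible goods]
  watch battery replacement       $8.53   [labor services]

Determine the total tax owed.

$6.11

Leather boots $209.31: clothing → 0% → $0.00
Bottle of rosé $10.60: alcohol, buyer-exempt → 0% → $0.00
Dozen eggs $3.59: grocery items, buyer-exempt → 0% → $0.00
Hard cider (6-pack) $10.78: alcohol, buyer-exempt → 0% → $0.00
Stainless water bottle $32.53: all other tangible goods → 8.75% → $2.85
Olive oil (1 L) $16.68: grocery items, buyer-exempt → 0% → $0.00
Garment alterations $43.21: labor services → 3% → $1.30
Bottle of whiskey $72.58: alcohol, buyer-exempt → 0% → $0.00
Frozen peas $3.29: grocery items, buyer-exempt → 0% → $0.00
Sundress $80.32: clothing → 0% → $0.00
Laundry detergent $19.47: all other tangible goods → 8.75% → $1.70
Watch battery replacement $8.53: labor services → 3% → $0.26
Total tax = $2.85 + $1.30 + $1.70 + $0.26 = $6.11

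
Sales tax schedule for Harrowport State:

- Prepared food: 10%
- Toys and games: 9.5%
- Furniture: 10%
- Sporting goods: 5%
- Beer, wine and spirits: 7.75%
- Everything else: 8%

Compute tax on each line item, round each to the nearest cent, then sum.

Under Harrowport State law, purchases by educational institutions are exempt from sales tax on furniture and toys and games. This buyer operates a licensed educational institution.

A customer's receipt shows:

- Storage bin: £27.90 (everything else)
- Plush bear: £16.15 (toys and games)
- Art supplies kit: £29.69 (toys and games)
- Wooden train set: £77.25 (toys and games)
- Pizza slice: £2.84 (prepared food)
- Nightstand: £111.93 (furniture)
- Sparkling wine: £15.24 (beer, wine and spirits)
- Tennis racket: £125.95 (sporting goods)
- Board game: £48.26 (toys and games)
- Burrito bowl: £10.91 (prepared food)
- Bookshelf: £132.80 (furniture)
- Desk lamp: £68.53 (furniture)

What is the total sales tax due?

£11.08

Storage bin £27.90: everything else → 8% → £2.23
Plush bear £16.15: toys and games, buyer-exempt → 0% → £0.00
Art supplies kit £29.69: toys and games, buyer-exempt → 0% → £0.00
Wooden train set £77.25: toys and games, buyer-exempt → 0% → £0.00
Pizza slice £2.84: prepared food → 10% → £0.28
Nightstand £111.93: furniture, buyer-exempt → 0% → £0.00
Sparkling wine £15.24: beer, wine and spirits → 7.75% → £1.18
Tennis racket £125.95: sporting goods → 5% → £6.30
Board game £48.26: toys and games, buyer-exempt → 0% → £0.00
Burrito bowl £10.91: prepared food → 10% → £1.09
Bookshelf £132.80: furniture, buyer-exempt → 0% → £0.00
Desk lamp £68.53: furniture, buyer-exempt → 0% → £0.00
Total tax = £2.23 + £0.28 + £1.18 + £6.30 + £1.09 = £11.08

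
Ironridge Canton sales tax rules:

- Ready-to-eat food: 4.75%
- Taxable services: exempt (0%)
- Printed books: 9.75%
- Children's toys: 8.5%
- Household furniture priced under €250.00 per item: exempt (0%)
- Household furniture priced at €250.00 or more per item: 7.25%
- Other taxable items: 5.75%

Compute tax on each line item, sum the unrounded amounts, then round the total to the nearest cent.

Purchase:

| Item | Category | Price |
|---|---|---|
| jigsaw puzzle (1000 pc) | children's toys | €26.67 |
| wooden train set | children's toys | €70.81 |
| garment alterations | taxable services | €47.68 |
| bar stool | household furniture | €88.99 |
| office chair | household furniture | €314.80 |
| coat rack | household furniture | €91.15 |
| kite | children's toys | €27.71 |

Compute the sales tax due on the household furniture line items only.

Bar stool €88.99: household furniture, under €250.00 → 0% → €0.00
Office chair €314.80: household furniture, €250.00 or more → 7.25% → €22.823
Coat rack €91.15: household furniture, under €250.00 → 0% → €0.00
Tax on household furniture: unrounded sum = €22.823 → €22.82

€22.82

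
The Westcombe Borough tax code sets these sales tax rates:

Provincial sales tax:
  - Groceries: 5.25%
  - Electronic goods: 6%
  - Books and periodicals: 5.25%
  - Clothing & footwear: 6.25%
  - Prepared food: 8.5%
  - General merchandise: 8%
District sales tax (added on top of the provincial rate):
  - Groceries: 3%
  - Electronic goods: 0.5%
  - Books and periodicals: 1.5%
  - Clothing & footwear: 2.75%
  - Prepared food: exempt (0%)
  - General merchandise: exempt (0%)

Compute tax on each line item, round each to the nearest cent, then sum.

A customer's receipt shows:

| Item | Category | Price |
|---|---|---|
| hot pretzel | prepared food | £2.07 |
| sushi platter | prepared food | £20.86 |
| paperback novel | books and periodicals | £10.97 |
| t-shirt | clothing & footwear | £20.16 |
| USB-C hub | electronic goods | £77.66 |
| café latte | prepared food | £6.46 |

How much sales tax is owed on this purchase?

£10.10

Hot pretzel £2.07: prepared food → 8.5% + 0% district = 8.5% → £0.18
Sushi platter £20.86: prepared food → 8.5% + 0% district = 8.5% → £1.77
Paperback novel £10.97: books and periodicals → 5.25% + 1.5% district = 6.75% → £0.74
T-shirt £20.16: clothing & footwear → 6.25% + 2.75% district = 9% → £1.81
USB-C hub £77.66: electronic goods → 6% + 0.5% district = 6.5% → £5.05
Café latte £6.46: prepared food → 8.5% + 0% district = 8.5% → £0.55
Total tax = £0.18 + £1.77 + £0.74 + £1.81 + £5.05 + £0.55 = £10.10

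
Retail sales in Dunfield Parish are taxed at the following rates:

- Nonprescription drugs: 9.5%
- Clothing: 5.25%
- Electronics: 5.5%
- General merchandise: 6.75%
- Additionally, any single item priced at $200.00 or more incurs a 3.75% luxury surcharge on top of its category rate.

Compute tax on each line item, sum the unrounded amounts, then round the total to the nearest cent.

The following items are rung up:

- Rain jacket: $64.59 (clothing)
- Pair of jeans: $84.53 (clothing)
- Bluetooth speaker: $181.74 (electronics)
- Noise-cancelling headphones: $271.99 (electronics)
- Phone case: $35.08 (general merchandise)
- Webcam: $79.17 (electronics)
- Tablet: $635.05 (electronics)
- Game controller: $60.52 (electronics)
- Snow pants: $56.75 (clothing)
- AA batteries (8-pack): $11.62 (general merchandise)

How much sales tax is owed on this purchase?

Rain jacket $64.59: clothing → 5.25% → $3.390975
Pair of jeans $84.53: clothing → 5.25% → $4.437825
Bluetooth speaker $181.74: electronics → 5.5% → $9.9957
Noise-cancelling headphones $271.99: electronics → 5.5% + 3.75% surcharge = 9.25% → $25.159075
Phone case $35.08: general merchandise → 6.75% → $2.3679
Webcam $79.17: electronics → 5.5% → $4.35435
Tablet $635.05: electronics → 5.5% + 3.75% surcharge = 9.25% → $58.742125
Game controller $60.52: electronics → 5.5% → $3.3286
Snow pants $56.75: clothing → 5.25% → $2.979375
AA batteries (8-pack) $11.62: general merchandise → 6.75% → $0.78435
Unrounded tax sum = $115.540275 → $115.54

$115.54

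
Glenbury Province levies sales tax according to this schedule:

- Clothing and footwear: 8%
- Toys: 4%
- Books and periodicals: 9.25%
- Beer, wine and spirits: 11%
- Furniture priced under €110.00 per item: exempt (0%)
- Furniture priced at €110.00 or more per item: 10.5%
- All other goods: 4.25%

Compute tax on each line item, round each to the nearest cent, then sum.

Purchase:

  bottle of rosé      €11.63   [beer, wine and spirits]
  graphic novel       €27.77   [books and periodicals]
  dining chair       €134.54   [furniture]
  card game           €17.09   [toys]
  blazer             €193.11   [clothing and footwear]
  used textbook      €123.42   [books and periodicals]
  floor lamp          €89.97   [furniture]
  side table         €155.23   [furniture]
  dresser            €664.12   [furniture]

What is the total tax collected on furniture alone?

€100.16

Dining chair €134.54: furniture, €110.00 or more → 10.5% → €14.13
Floor lamp €89.97: furniture, under €110.00 → 0% → €0.00
Side table €155.23: furniture, €110.00 or more → 10.5% → €16.30
Dresser €664.12: furniture, €110.00 or more → 10.5% → €69.73
Tax on furniture = €14.13 + €0.00 + €16.30 + €69.73 = €100.16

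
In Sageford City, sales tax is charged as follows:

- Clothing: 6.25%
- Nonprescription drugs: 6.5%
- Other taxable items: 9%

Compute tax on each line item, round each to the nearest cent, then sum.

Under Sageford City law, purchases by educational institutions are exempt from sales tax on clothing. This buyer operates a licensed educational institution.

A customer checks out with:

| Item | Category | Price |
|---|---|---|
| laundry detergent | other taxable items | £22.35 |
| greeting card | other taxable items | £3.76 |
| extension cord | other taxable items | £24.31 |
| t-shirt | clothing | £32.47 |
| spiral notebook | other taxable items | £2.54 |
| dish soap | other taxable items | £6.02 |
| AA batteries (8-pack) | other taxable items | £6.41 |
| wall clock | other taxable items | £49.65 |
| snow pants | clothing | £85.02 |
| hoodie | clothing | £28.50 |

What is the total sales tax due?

£10.36

Laundry detergent £22.35: other taxable items → 9% → £2.01
Greeting card £3.76: other taxable items → 9% → £0.34
Extension cord £24.31: other taxable items → 9% → £2.19
T-shirt £32.47: clothing, buyer-exempt → 0% → £0.00
Spiral notebook £2.54: other taxable items → 9% → £0.23
Dish soap £6.02: other taxable items → 9% → £0.54
AA batteries (8-pack) £6.41: other taxable items → 9% → £0.58
Wall clock £49.65: other taxable items → 9% → £4.47
Snow pants £85.02: clothing, buyer-exempt → 0% → £0.00
Hoodie £28.50: clothing, buyer-exempt → 0% → £0.00
Total tax = £2.01 + £0.34 + £2.19 + £0.23 + £0.54 + £0.58 + £4.47 = £10.36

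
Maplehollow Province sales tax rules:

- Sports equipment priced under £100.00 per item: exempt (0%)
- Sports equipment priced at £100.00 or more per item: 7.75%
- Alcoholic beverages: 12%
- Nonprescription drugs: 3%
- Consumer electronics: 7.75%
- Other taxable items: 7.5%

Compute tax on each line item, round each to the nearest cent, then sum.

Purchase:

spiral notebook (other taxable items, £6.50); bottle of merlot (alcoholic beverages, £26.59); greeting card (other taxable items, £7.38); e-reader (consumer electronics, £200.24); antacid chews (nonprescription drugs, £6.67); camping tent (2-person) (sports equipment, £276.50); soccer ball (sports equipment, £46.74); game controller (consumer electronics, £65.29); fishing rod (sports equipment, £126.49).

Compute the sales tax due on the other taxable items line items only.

Spiral notebook £6.50: other taxable items → 7.5% → £0.49
Greeting card £7.38: other taxable items → 7.5% → £0.55
Tax on other taxable items = £0.49 + £0.55 = £1.04

£1.04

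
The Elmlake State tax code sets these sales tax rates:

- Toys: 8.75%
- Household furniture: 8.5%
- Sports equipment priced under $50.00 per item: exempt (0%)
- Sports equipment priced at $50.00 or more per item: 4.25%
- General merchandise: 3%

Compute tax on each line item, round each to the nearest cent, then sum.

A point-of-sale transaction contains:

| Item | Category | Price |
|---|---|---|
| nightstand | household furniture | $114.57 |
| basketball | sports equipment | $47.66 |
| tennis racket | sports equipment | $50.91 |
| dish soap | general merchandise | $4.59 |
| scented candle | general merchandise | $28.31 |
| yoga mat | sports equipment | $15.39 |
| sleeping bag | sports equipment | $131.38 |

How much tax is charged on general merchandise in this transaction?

Dish soap $4.59: general merchandise → 3% → $0.14
Scented candle $28.31: general merchandise → 3% → $0.85
Tax on general merchandise = $0.14 + $0.85 = $0.99

$0.99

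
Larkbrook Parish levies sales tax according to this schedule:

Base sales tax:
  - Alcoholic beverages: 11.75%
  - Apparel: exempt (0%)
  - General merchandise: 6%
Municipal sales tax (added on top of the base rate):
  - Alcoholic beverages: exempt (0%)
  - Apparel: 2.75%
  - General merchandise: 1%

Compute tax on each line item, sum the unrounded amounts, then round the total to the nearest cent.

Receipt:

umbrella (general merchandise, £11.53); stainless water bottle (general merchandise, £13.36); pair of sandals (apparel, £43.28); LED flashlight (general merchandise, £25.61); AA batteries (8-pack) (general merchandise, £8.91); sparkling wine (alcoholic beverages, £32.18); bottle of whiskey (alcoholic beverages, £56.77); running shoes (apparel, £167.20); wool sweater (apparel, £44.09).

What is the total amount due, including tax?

£424.54

Umbrella £11.53: general merchandise → 6% + 1% municipal = 7% → £0.8071
Stainless water bottle £13.36: general merchandise → 6% + 1% municipal = 7% → £0.9352
Pair of sandals £43.28: apparel → 0% + 2.75% municipal = 2.75% → £1.1902
LED flashlight £25.61: general merchandise → 6% + 1% municipal = 7% → £1.7927
AA batteries (8-pack) £8.91: general merchandise → 6% + 1% municipal = 7% → £0.6237
Sparkling wine £32.18: alcoholic beverages → 11.75% + 0% municipal = 11.75% → £3.78115
Bottle of whiskey £56.77: alcoholic beverages → 11.75% + 0% municipal = 11.75% → £6.670475
Running shoes £167.20: apparel → 0% + 2.75% municipal = 2.75% → £4.598
Wool sweater £44.09: apparel → 0% + 2.75% municipal = 2.75% → £1.212475
Subtotal = £402.93; unrounded tax = £21.611 → £21.61; total due = £424.54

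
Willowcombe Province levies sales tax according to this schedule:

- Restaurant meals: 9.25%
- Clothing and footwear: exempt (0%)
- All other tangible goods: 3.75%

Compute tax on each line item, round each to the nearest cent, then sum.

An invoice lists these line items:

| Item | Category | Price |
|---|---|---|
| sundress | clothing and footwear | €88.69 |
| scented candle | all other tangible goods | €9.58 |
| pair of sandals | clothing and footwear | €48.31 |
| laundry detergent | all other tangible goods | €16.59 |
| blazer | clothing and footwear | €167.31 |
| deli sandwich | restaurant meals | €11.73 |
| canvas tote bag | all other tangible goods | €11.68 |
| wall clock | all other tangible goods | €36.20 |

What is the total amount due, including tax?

Sundress €88.69: clothing and footwear → 0% → €0.00
Scented candle €9.58: all other tangible goods → 3.75% → €0.36
Pair of sandals €48.31: clothing and footwear → 0% → €0.00
Laundry detergent €16.59: all other tangible goods → 3.75% → €0.62
Blazer €167.31: clothing and footwear → 0% → €0.00
Deli sandwich €11.73: restaurant meals → 9.25% → €1.09
Canvas tote bag €11.68: all other tangible goods → 3.75% → €0.44
Wall clock €36.20: all other tangible goods → 3.75% → €1.36
Subtotal = €390.09; tax = €3.87; total due = €393.96

€393.96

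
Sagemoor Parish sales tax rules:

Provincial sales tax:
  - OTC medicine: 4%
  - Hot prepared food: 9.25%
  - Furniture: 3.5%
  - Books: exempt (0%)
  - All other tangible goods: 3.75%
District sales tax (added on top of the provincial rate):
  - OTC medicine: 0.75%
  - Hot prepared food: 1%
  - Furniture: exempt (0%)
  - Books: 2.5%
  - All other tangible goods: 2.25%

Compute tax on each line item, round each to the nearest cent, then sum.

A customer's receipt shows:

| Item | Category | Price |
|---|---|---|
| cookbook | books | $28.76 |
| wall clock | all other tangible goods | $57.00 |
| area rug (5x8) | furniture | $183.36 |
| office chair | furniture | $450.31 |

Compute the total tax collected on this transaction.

$26.32

Cookbook $28.76: books → 0% + 2.5% district = 2.5% → $0.72
Wall clock $57.00: all other tangible goods → 3.75% + 2.25% district = 6% → $3.42
Area rug (5x8) $183.36: furniture → 3.5% + 0% district = 3.5% → $6.42
Office chair $450.31: furniture → 3.5% + 0% district = 3.5% → $15.76
Total tax = $0.72 + $3.42 + $6.42 + $15.76 = $26.32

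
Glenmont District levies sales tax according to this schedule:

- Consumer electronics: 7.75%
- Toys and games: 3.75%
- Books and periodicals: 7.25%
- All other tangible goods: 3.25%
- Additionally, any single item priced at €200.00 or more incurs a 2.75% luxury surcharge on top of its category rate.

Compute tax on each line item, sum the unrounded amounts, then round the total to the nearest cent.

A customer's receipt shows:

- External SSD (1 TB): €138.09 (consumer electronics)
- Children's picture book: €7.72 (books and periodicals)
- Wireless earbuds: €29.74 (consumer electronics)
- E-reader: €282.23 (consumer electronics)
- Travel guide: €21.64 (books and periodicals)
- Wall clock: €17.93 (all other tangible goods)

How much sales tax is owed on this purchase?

External SSD (1 TB) €138.09: consumer electronics → 7.75% → €10.701975
Children's picture book €7.72: books and periodicals → 7.25% → €0.5597
Wireless earbuds €29.74: consumer electronics → 7.75% → €2.30485
E-reader €282.23: consumer electronics → 7.75% + 2.75% surcharge = 10.5% → €29.63415
Travel guide €21.64: books and periodicals → 7.25% → €1.5689
Wall clock €17.93: all other tangible goods → 3.25% → €0.582725
Unrounded tax sum = €45.3523 → €45.35

€45.35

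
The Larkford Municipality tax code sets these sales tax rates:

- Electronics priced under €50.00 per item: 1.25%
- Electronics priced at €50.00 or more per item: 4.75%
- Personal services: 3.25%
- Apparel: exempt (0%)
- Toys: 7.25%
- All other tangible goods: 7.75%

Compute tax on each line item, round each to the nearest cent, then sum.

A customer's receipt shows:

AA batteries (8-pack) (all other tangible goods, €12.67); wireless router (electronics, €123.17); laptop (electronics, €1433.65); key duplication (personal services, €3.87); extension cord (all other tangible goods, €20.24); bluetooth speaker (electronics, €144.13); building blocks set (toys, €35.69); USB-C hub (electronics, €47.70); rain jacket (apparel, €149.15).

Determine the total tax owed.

€86.67

AA batteries (8-pack) €12.67: all other tangible goods → 7.75% → €0.98
Wireless router €123.17: electronics, €50.00 or more → 4.75% → €5.85
Laptop €1433.65: electronics, €50.00 or more → 4.75% → €68.10
Key duplication €3.87: personal services → 3.25% → €0.13
Extension cord €20.24: all other tangible goods → 7.75% → €1.57
Bluetooth speaker €144.13: electronics, €50.00 or more → 4.75% → €6.85
Building blocks set €35.69: toys → 7.25% → €2.59
USB-C hub €47.70: electronics, under €50.00 → 1.25% → €0.60
Rain jacket €149.15: apparel → 0% → €0.00
Total tax = €0.98 + €5.85 + €68.10 + €0.13 + €1.57 + €6.85 + €2.59 + €0.60 = €86.67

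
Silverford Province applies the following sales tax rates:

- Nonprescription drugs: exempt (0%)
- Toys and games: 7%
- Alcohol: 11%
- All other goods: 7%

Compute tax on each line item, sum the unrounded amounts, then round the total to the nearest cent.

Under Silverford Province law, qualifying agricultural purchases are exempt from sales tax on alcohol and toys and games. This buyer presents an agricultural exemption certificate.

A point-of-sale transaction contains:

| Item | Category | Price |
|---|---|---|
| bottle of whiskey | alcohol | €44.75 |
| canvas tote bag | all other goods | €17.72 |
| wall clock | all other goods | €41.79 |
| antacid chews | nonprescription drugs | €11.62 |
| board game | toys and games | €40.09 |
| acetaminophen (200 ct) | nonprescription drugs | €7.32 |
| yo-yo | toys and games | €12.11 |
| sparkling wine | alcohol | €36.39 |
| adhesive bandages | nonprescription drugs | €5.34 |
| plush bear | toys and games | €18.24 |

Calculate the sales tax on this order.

€4.17

Bottle of whiskey €44.75: alcohol, buyer-exempt → 0% → €0.00
Canvas tote bag €17.72: all other goods → 7% → €1.2404
Wall clock €41.79: all other goods → 7% → €2.9253
Antacid chews €11.62: nonprescription drugs → 0% → €0.00
Board game €40.09: toys and games, buyer-exempt → 0% → €0.00
Acetaminophen (200 ct) €7.32: nonprescription drugs → 0% → €0.00
Yo-yo €12.11: toys and games, buyer-exempt → 0% → €0.00
Sparkling wine €36.39: alcohol, buyer-exempt → 0% → €0.00
Adhesive bandages €5.34: nonprescription drugs → 0% → €0.00
Plush bear €18.24: toys and games, buyer-exempt → 0% → €0.00
Unrounded tax sum = €4.1657 → €4.17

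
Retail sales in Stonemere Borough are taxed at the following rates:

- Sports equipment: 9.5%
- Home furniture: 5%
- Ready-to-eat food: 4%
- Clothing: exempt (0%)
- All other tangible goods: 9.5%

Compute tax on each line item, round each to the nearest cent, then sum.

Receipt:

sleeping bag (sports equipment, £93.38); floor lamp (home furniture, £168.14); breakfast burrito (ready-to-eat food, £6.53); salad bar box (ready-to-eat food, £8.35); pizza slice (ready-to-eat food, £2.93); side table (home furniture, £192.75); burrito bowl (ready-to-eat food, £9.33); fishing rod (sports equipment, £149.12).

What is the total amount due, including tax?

£672.70

Sleeping bag £93.38: sports equipment → 9.5% → £8.87
Floor lamp £168.14: home furniture → 5% → £8.41
Breakfast burrito £6.53: ready-to-eat food → 4% → £0.26
Salad bar box £8.35: ready-to-eat food → 4% → £0.33
Pizza slice £2.93: ready-to-eat food → 4% → £0.12
Side table £192.75: home furniture → 5% → £9.64
Burrito bowl £9.33: ready-to-eat food → 4% → £0.37
Fishing rod £149.12: sports equipment → 9.5% → £14.17
Subtotal = £630.53; tax = £42.17; total due = £672.70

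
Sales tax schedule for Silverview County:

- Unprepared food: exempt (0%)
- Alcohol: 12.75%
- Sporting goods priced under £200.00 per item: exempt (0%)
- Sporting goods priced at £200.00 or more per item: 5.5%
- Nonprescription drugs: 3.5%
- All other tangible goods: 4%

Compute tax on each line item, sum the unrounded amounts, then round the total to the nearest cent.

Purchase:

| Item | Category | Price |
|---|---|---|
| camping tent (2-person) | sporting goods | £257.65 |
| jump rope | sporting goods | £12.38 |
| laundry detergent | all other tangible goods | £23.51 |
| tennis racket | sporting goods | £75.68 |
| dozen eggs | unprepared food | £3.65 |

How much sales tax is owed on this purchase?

Camping tent (2-person) £257.65: sporting goods, £200.00 or more → 5.5% → £14.17075
Jump rope £12.38: sporting goods, under £200.00 → 0% → £0.00
Laundry detergent £23.51: all other tangible goods → 4% → £0.9404
Tennis racket £75.68: sporting goods, under £200.00 → 0% → £0.00
Dozen eggs £3.65: unprepared food → 0% → £0.00
Unrounded tax sum = £15.11115 → £15.11

£15.11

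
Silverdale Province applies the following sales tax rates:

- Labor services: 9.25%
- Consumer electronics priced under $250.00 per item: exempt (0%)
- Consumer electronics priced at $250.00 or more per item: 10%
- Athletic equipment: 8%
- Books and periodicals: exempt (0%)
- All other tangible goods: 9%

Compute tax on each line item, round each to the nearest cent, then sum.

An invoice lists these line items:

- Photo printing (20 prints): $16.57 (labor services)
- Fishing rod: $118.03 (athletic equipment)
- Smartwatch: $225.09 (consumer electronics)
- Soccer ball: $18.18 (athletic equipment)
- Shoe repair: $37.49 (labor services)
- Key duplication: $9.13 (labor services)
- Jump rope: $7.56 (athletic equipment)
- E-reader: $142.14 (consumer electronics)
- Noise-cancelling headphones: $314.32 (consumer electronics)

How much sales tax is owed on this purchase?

$48.76

Photo printing (20 prints) $16.57: labor services → 9.25% → $1.53
Fishing rod $118.03: athletic equipment → 8% → $9.44
Smartwatch $225.09: consumer electronics, under $250.00 → 0% → $0.00
Soccer ball $18.18: athletic equipment → 8% → $1.45
Shoe repair $37.49: labor services → 9.25% → $3.47
Key duplication $9.13: labor services → 9.25% → $0.84
Jump rope $7.56: athletic equipment → 8% → $0.60
E-reader $142.14: consumer electronics, under $250.00 → 0% → $0.00
Noise-cancelling headphones $314.32: consumer electronics, $250.00 or more → 10% → $31.43
Total tax = $1.53 + $9.44 + $1.45 + $3.47 + $0.84 + $0.60 + $31.43 = $48.76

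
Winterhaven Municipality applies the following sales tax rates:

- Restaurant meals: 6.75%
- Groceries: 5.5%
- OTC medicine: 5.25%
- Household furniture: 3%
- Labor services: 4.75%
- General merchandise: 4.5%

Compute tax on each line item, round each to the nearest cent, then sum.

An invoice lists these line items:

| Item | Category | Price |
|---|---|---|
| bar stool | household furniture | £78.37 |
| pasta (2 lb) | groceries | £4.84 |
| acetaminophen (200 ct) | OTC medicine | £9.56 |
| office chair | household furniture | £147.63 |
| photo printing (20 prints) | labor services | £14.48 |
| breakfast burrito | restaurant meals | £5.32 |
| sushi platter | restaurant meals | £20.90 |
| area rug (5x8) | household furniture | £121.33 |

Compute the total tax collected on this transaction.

Bar stool £78.37: household furniture → 3% → £2.35
Pasta (2 lb) £4.84: groceries → 5.5% → £0.27
Acetaminophen (200 ct) £9.56: OTC medicine → 5.25% → £0.50
Office chair £147.63: household furniture → 3% → £4.43
Photo printing (20 prints) £14.48: labor services → 4.75% → £0.69
Breakfast burrito £5.32: restaurant meals → 6.75% → £0.36
Sushi platter £20.90: restaurant meals → 6.75% → £1.41
Area rug (5x8) £121.33: household furniture → 3% → £3.64
Total tax = £2.35 + £0.27 + £0.50 + £4.43 + £0.69 + £0.36 + £1.41 + £3.64 = £13.65

£13.65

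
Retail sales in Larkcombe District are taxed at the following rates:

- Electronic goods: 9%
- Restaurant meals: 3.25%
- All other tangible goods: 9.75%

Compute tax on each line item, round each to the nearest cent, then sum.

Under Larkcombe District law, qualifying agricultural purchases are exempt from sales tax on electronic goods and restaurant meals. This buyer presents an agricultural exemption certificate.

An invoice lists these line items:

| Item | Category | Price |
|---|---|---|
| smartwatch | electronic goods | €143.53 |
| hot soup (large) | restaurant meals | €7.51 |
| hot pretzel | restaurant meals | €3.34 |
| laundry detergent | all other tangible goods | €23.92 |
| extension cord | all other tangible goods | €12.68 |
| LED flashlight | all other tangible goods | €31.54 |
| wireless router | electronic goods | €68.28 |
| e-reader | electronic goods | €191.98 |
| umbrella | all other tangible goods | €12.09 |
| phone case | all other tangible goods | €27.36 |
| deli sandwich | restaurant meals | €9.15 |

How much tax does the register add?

Smartwatch €143.53: electronic goods, buyer-exempt → 0% → €0.00
Hot soup (large) €7.51: restaurant meals, buyer-exempt → 0% → €0.00
Hot pretzel €3.34: restaurant meals, buyer-exempt → 0% → €0.00
Laundry detergent €23.92: all other tangible goods → 9.75% → €2.33
Extension cord €12.68: all other tangible goods → 9.75% → €1.24
LED flashlight €31.54: all other tangible goods → 9.75% → €3.08
Wireless router €68.28: electronic goods, buyer-exempt → 0% → €0.00
E-reader €191.98: electronic goods, buyer-exempt → 0% → €0.00
Umbrella €12.09: all other tangible goods → 9.75% → €1.18
Phone case €27.36: all other tangible goods → 9.75% → €2.67
Deli sandwich €9.15: restaurant meals, buyer-exempt → 0% → €0.00
Total tax = €2.33 + €1.24 + €3.08 + €1.18 + €2.67 = €10.50

€10.50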